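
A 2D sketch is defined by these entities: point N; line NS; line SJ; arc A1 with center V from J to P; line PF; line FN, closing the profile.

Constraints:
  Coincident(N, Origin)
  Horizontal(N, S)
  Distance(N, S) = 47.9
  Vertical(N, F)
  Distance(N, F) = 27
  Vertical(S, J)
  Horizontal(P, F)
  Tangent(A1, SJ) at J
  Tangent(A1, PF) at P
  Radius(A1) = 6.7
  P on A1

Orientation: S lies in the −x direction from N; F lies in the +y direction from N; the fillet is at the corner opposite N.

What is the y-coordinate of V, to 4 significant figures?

20.30

N is at the origin; NS is horizontal with |NS| = 47.9 and S on the −x side, so S = (-47.90, 0.000). N and F share the same x with |NF| = 27.0 and F on the +y side, so F = (0.000, 27.00). The virtual corner opposite N is at (-47.90, 27.00). Tangency of A1 to SJ means the radius VJ is perpendicular to SJ and since A1 is tangent to PF there, VP ⟂ PF, with radius 6.7, so the center V sits 6.7 in from both sides at V = (-41.20, 20.30). So V.y = 20.30.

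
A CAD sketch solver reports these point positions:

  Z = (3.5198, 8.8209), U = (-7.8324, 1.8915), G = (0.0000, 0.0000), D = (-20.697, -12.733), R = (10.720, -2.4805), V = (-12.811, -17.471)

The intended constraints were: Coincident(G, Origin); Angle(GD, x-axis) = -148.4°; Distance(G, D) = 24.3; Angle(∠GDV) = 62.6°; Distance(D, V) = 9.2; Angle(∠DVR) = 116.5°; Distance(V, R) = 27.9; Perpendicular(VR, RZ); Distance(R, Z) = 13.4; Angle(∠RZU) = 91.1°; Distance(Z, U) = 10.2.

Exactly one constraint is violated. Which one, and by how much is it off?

Distance(Z, U) = 10.2 — off by 3.10.

G = (0.00, 0.00) ✓; GD at -148.4° ✓; |GD| = 24.30 ✓; ∠GDV = 62.60° ✓; |DV| = 9.200 ✓; ∠DVR = 116.5° ✓; |VR| = 27.90 ✓; ∠(VR, RZ) = 90.00° ✓; |RZ| = 13.40 ✓; ∠RZU = 91.10° ✓; |ZU| = 13.30 ✗.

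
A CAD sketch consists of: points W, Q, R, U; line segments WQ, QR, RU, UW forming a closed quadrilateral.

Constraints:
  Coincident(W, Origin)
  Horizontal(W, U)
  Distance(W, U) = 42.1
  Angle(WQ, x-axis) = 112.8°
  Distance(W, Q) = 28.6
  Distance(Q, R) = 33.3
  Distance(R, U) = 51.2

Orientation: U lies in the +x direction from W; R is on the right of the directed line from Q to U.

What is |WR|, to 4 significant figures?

11.02

Checks: |QR| = 33.30 ✓; |RU| = 51.20 ✓.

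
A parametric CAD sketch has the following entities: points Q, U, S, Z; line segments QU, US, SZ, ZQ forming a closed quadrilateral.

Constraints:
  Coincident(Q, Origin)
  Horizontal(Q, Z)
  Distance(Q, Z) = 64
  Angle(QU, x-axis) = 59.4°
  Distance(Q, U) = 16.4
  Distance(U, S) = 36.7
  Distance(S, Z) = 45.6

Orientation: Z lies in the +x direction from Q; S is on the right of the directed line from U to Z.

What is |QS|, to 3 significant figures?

30.1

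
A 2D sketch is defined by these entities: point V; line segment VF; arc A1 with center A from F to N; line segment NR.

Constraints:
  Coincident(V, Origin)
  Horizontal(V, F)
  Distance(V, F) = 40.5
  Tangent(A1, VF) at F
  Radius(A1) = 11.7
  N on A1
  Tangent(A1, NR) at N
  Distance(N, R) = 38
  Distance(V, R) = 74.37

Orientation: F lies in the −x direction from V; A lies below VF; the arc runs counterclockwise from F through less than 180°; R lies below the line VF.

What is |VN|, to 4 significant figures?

53.10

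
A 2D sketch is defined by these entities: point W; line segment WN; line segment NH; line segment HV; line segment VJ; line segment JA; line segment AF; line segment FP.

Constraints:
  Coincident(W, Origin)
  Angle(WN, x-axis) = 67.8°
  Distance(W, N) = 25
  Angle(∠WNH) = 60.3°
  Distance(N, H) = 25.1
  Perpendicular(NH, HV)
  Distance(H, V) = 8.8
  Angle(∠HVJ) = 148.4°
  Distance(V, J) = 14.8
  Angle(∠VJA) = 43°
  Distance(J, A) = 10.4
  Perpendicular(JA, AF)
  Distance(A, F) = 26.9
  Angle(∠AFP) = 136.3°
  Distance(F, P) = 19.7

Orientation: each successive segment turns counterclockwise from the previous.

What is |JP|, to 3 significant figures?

41.3

JA ⟂ AF, so AF runs at 176°; with |AF| = 26.9, F = (-31.1, 11.9). ∠AFP = 136.3° gives FP at -140° from the x-axis; with |FP| = 19.7, P = (-46.2, -0.744). Then |JP| = |P − J| = 41.3.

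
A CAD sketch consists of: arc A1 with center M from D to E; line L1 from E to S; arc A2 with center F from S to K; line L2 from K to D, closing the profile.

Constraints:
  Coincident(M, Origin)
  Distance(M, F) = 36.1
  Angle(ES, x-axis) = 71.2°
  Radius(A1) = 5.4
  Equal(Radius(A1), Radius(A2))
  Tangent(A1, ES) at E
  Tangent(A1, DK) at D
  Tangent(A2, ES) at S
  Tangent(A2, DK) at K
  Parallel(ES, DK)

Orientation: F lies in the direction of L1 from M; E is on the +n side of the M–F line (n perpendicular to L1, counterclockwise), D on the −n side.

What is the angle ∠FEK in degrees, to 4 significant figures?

8.148°

The slot axis is L1's direction at 71.2°, so u = (cos 71.2°, sin 71.2°) = (0.3223, 0.9466) and n = (−sin 71.2°, cos 71.2°) = (-0.9466, 0.3223). M is at the origin and F lies 36.1 along u from M, so F = 36.1·u = (11.63, 34.17). Tangency of A1 to both parallel lines with radius 5.4 puts E and D at M ± 5.4·n: E = (-5.112, 1.740), D = (5.112, -1.740). Equal radii place S and K the same way about F: S = F + 5.4·n = (6.522, 35.91), K = F − 5.4·n = (16.75, 32.43). Then cos ∠FEK = EF·EK / (|EF||EK|), giving 8.148°.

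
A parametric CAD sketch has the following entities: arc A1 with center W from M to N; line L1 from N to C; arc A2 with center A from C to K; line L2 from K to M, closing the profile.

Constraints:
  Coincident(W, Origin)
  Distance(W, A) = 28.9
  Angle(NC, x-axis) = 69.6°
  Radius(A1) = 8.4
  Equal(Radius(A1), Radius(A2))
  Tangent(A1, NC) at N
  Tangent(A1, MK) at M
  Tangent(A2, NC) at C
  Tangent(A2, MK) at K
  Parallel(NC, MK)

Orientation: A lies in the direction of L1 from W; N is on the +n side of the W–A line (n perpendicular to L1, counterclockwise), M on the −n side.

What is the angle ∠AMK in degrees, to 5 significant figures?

16.207°

The slot axis is L1's direction at 69.6°, so u = (cos 69.6°, sin 69.6°) = (0.34857, 0.93728) and n = (−sin 69.6°, cos 69.6°) = (-0.93728, 0.34857). W is at the origin and A lies 28.9 along u from W, so A = 28.9·u = (10.074, 27.087). Tangency of A1 to both parallel lines with radius 8.4 puts N and M at W ± 8.4·n: N = (-7.8732, 2.9280), M = (7.8732, -2.9280). Equal radii place C and K the same way about A: C = A + 8.4·n = (2.2006, 30.015), K = A − 8.4·n = (17.947, 24.159). Then cos ∠AMK = MA·MK / (|MA||MK|), giving 16.207°.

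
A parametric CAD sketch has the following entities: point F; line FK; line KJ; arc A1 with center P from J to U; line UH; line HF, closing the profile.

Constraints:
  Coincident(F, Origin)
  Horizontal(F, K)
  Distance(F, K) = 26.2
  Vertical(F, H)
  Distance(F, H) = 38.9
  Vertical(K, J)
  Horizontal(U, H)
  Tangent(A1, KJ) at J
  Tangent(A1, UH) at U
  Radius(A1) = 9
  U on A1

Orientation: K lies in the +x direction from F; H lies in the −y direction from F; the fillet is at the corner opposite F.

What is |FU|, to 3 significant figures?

42.5

The virtual corner opposite F is at (26.2, -38.9). Tangency of A1 to KJ means the radius PJ is perpendicular to KJ and tangency of A1 to UH means the radius PU is perpendicular to UH, with radius 9.0, so the center P sits 9.0 in from both sides at P = (17.2, -29.9). That places the tangent points at J = (26.2, -29.9) on KJ and U = (17.2, -38.9) on UH. Then |FU| = |U − F| = 42.5.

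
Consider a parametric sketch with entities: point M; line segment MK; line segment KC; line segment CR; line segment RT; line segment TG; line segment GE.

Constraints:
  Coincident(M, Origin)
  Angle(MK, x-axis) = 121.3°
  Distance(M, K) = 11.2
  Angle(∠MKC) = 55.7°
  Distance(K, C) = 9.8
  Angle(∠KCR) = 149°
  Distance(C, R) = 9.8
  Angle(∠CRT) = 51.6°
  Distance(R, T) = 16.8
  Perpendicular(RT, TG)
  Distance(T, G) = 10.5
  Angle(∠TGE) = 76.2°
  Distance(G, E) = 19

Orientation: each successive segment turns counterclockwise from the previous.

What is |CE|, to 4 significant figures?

7.926

RT ⟂ TG, so TG runs at 135.0°; with |TG| = 10.5, G = (-4.286, 10.21). ∠TGE = 76.2° gives GE at -121.2° from the x-axis; with |GE| = 19.0, E = (-14.13, -6.038). Then |CE| = |E − C| = 7.926.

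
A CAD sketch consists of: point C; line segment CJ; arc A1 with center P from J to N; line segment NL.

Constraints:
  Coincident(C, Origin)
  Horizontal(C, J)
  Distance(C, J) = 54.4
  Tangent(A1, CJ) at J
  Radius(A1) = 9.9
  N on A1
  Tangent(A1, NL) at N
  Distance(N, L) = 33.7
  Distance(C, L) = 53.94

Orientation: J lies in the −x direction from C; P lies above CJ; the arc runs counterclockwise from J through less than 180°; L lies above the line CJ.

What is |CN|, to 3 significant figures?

45.4

Checks: |PN| = 9.900 ✓; ∠(PN, NL) = 90.00° ✓; |NL| = 33.70 ✓; |CL| = 53.94 ✓.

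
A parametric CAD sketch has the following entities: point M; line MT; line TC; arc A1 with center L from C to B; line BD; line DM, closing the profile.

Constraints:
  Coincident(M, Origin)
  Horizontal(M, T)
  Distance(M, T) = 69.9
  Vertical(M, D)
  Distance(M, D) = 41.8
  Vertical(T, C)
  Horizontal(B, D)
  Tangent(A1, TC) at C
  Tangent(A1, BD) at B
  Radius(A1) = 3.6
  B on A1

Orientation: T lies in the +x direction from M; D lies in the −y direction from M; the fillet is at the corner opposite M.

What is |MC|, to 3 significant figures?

79.7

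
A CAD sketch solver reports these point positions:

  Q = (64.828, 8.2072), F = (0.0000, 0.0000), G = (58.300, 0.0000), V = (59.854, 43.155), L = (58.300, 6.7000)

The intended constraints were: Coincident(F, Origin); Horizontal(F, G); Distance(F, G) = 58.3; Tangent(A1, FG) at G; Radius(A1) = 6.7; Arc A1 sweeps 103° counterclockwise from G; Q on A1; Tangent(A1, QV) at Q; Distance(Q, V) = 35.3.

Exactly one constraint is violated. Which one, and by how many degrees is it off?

Tangent(A1, QV) at Q — off by 4.90°.

F = (0.00, 0.00) ✓; F.y = 0.00, G.y = 0.00 ✓; |FG| = 58.30 ✓; ∠(LG, GF) = 90.00° ✓; |LG| = 6.700 ✓; bearing(L→Q) − bearing(L→G) = 103.0° ✓; |LQ| = 6.700 ✓; ∠(LQ, QV) = 94.90° ✗; |QV| = 35.30 ✓.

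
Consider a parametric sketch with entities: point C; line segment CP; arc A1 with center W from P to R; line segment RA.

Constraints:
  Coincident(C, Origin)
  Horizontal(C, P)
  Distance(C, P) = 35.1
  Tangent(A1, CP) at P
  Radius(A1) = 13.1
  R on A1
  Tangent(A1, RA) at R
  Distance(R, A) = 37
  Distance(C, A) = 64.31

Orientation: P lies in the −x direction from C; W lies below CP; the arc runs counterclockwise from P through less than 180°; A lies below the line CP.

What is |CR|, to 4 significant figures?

50.54

Checks: ∠(WP, PC) = 90.00° ✓; |WP| = 13.10 ✓; |WR| = 13.10 ✓; ∠(WR, RA) = 90.00° ✓; |RA| = 37.00 ✓; |CA| = 64.31 ✓.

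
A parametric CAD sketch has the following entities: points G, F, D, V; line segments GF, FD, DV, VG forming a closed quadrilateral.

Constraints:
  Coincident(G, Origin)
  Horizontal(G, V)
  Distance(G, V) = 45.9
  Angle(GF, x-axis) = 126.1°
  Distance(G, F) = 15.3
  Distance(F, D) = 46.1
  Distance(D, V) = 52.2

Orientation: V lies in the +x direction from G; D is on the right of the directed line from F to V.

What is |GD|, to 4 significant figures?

32.04

G is at the origin; G and V share the same y with |GV| = 45.9 and V in +x, so V = (45.9, 0). GF runs at 126.1° with |GF| = 15.3, so F = (-9.015, 12.36). D is determined by |FD| = 46.1 and |DV| = 52.2 together: it lies at the intersection of circle(F, 46.1) and circle(V, 52.2). With |FV| = 56.29, the foot of the radical line on FV is 22.82 from F and the perpendicular offset is √(46.1² − 22.82²) = 40.06. Taking the right-of-FV solution: D = (4.449, -31.73).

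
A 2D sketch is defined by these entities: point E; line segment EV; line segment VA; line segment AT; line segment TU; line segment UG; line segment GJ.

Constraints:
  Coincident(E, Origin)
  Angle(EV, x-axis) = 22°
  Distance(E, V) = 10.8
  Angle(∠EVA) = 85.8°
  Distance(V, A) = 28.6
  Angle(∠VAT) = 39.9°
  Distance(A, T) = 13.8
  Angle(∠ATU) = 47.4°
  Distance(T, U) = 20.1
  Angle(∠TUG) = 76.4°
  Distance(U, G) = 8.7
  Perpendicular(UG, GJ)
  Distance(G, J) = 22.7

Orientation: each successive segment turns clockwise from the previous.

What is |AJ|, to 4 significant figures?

15.09

E is at the origin; EV runs at 22.0° with length 10.8, so V = (10.01, 4.046). ∠EVA = 85.8° gives VA at -72.20° from the x-axis; with |VA| = 28.6, A = (18.76, -23.19). ∠VAT = 39.9° gives AT at 147.7° from the x-axis; with |AT| = 13.8, T = (7.092, -15.81). ∠ATU = 47.4° gives TU at 15.10° from the x-axis; with |TU| = 20.1, U = (26.50, -10.57). ∠TUG = 76.4° gives UG at -88.50° from the x-axis; with |UG| = 8.7, G = (26.73, -19.27). The perpendicularity gives GJ at right angles to UG, so GJ runs at -178.5°; with |GJ| = 22.7, J = (4.033, -19.87). Then |AJ| = |J − A| = 15.09.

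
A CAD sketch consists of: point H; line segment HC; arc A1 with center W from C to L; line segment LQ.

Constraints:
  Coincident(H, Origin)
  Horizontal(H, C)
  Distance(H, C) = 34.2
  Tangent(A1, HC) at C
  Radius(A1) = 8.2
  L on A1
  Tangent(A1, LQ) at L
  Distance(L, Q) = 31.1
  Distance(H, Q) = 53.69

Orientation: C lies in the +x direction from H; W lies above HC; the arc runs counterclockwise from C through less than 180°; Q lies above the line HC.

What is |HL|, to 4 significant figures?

43.37

H is at the origin; H and C share the same y with |HC| = 34.2 and C on the +x side, so C = (34.20, 0.000). The tangent condition forces WC to be normal to HC, so W = C + (0, 8.2) = (34.20, 8.200). Since WL ⟂ LQ (tangency), |WQ| = √(8.2² + 31.1²) = 32.16 regardless of where L sits on A1. So Q lies on both circle(H, 53.69) and circle(W, 32.16); the above-HC intersection is Q = (35.43, 40.34). L is the foot of the tangent from Q: L = (42.20, 9.986).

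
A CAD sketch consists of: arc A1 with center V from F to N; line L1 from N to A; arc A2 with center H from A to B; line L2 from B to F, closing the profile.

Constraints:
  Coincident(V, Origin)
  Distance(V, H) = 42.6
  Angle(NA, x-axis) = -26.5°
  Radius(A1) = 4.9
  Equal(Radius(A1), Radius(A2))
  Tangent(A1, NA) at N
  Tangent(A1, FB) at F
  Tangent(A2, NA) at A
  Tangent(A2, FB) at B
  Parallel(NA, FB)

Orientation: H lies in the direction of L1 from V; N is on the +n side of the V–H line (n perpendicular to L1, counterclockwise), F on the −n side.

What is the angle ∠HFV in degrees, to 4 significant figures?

83.44°

The slot axis is L1's direction at -26.5°, so u = (cos -26.5°, sin -26.5°) = (0.8949, -0.4462) and n = (−sin -26.5°, cos -26.5°) = (0.4462, 0.8949). V is at the origin and H lies 42.6 along u from V, so H = 42.6·u = (38.12, -19.01). Tangency of A1 to both parallel lines with radius 4.9 puts N and F at V ± 4.9·n: N = (2.186, 4.385), F = (-2.186, -4.385). Then cos ∠HFV = FH·FV / (|FH||FV|), giving 83.44°.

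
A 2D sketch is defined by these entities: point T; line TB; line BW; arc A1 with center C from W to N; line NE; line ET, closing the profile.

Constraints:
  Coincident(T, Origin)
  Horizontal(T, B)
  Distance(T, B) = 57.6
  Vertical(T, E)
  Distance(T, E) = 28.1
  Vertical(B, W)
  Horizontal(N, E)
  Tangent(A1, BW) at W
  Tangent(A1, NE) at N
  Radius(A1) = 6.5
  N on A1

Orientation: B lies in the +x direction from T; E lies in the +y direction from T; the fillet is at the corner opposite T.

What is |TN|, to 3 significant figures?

58.3

T is at the origin; T and B share the same y with |TB| = 57.6 and B on the +x side, so B = (57.6, 0.00). T and E share the same x with |TE| = 28.1 and E on the +y side, so E = (0.00, 28.1). The virtual corner opposite T is at (57.6, 28.1). A1 meets BW tangentially, so CW is at right angles to BW and A1 meets NE tangentially, so CN is at right angles to NE, with radius 6.5, so the center C sits 6.5 in from both sides at C = (51.1, 21.6). That places the tangent points at W = (57.6, 21.6) on BW and N = (51.1, 28.1) on NE. Then |TN| = |N − T| = 58.3.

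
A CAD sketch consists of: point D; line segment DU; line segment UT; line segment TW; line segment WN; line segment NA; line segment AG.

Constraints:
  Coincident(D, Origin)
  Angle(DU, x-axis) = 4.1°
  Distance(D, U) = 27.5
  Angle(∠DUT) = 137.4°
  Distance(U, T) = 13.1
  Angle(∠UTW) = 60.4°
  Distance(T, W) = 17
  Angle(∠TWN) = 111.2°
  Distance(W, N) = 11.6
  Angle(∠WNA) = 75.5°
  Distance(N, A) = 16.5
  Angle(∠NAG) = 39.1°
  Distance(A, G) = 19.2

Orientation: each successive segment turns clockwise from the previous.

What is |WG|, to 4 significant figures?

1.573

D is at the origin; DU runs at 4.1° with length 27.5, so U = (27.43, 1.966). ∠DUT = 137.4° gives UT at -38.50° from the x-axis; with |UT| = 13.1, T = (37.68, -6.189). ∠UTW = 60.4° gives TW at -158.1° from the x-axis; with |TW| = 17.0, W = (21.91, -12.53). ∠TWN = 111.2° gives WN at 133.1° from the x-axis; with |WN| = 11.6, N = (13.98, -4.060). ∠WNA = 75.5° gives NA at 28.60° from the x-axis; with |NA| = 16.5, A = (28.47, 3.839). ∠NAG = 39.1° gives AG at -112.3° from the x-axis; with |AG| = 19.2, G = (21.18, -13.93). Then |WG| = |G − W| = 1.573.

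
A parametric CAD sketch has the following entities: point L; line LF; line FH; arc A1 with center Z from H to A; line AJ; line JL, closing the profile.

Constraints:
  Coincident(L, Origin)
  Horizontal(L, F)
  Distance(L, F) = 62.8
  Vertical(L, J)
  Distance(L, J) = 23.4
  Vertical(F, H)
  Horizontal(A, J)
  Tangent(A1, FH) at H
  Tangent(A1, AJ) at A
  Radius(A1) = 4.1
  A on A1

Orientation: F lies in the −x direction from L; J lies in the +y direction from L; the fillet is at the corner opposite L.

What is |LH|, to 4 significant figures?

65.70

L is at the origin; LF is horizontal with |LF| = 62.8 and F on the −x side, so F = (-62.80, 0.000). L and J share the same x with |LJ| = 23.4 and J on the +y side, so J = (0.000, 23.40). The virtual corner opposite L is at (-62.80, 23.40). Tangency of A1 to FH means the radius ZH is perpendicular to FH and tangency of A1 to AJ means the radius ZA is perpendicular to AJ, with radius 4.1, so the center Z sits 4.1 in from both sides at Z = (-58.70, 19.30). That places the tangent points at H = (-62.80, 19.30) on FH and A = (-58.70, 23.40) on AJ. Then |LH| = |H − L| = 65.70.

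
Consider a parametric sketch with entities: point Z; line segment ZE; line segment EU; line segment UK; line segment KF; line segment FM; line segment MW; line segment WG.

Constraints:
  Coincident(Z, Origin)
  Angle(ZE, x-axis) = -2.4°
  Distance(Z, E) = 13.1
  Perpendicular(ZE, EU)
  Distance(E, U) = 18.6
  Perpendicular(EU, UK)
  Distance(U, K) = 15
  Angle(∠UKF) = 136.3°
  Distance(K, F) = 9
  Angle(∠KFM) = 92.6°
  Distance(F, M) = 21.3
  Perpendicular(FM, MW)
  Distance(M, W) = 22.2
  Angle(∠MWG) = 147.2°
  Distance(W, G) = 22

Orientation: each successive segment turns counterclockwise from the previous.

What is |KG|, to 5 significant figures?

33.179

Z is at the origin; ZE runs at -2.4° with length 13.1, so E = (13.089, -0.54857). The perpendicularity gives EU at right angles to ZE, so EU runs at 87.600°; with |EU| = 18.6, U = (13.867, 18.035). EU ⟂ UK, so UK runs at 177.60°; with |UK| = 15.0, K = (-1.1194, 18.663). ∠UKF = 136.3° gives KF at -138.70° from the x-axis; with |KF| = 9.0, F = (-7.8808, 12.723). ∠KFM = 92.6° gives FM at -51.300° from the x-axis; with |FM| = 21.3, M = (5.4368, -3.8999). FM ⟂ MW, so MW runs at 38.700°; with |MW| = 22.2, W = (22.762, 9.9805). ∠MWG = 147.2° gives WG at 71.500° from the x-axis; with |WG| = 22.0, G = (29.743, 30.844). Then |KG| = |G − K| = 33.179.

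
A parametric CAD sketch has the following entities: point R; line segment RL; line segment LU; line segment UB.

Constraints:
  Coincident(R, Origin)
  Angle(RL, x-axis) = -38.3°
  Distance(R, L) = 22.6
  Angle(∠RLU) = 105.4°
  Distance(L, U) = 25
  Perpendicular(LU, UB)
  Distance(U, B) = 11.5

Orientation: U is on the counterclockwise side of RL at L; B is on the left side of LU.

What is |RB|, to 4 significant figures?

32.66

R is at the origin; RL runs at -38.3° with length 22.6, so L = 22.6·(cos -38.3°, sin -38.3°) = (17.74, -14.01). ∠RLU = 105.4°, so LU runs at -38.3° + (180° − 105.4°) = 36.30° from the x-axis; with |LU| = 25.0, U = L + 25.0·(cos 36.30°, sin 36.30°) = (37.88, 0.7933). LU is perpendicular to UB; with |UB| = 11.5 on the left of LU, B = U + 11.5·(-0.5920, 0.8059) = (31.08, 10.06). Then |RB| = |B − R| = 32.66.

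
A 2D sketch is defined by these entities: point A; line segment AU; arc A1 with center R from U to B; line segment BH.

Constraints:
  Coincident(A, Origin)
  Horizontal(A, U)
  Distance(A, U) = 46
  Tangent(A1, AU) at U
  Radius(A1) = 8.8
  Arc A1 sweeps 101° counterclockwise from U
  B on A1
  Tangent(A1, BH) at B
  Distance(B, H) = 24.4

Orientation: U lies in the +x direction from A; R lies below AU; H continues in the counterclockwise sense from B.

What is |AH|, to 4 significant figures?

54.32

A is at the origin; A and U share the same y with |AU| = 46.0 and U on the +x side, so U = (46.00, 0.000). Since A1 is tangent to AU there, RU ⟂ AU, so R = U + (0, -8.8) = (46.00, -8.800). On A1, U sits at bearing 90° from R; a 101° counterclockwise sweep puts B at bearing 191°, so B = R + 8.8·(cos 191°, sin 191°) = (37.36, -10.48). The tangent condition forces RB to be normal to BH, so BH runs along (−sin 191°, cos 191°); with |BH| = 24.4, H = (42.02, -34.43). Then |AH| = |H − A| = 54.32.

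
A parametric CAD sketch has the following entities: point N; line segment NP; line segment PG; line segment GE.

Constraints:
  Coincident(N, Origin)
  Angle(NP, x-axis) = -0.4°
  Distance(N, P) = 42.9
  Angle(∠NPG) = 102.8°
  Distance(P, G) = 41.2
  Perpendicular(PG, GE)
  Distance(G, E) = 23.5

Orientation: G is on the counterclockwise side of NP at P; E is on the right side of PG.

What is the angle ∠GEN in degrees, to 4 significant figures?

37.81°

N is at the origin; NP runs at -0.4° with length 42.9, so P = 42.9·(cos -0.4°, sin -0.4°) = (42.90, -0.2995). ∠NPG = 102.8°, so PG runs at -0.4° + (180° − 102.8°) = 76.80° from the x-axis; with |PG| = 41.2, G = P + 41.2·(cos 76.80°, sin 76.80°) = (52.31, 39.81). The perpendicularity gives GE at right angles to PG; with |GE| = 23.5 on the right of PG, E = G + 23.5·(0.9736, -0.2284) = (75.19, 34.45). Then cos ∠GEN = EG·EN / (|EG||EN|), giving 37.81°.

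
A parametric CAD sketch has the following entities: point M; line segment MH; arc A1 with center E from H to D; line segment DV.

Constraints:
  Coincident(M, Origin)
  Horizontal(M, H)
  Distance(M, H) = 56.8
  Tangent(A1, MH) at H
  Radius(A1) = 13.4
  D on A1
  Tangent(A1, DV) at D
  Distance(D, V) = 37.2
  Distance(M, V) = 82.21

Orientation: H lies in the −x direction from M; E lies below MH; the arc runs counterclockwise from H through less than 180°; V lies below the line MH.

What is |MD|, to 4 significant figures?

71.74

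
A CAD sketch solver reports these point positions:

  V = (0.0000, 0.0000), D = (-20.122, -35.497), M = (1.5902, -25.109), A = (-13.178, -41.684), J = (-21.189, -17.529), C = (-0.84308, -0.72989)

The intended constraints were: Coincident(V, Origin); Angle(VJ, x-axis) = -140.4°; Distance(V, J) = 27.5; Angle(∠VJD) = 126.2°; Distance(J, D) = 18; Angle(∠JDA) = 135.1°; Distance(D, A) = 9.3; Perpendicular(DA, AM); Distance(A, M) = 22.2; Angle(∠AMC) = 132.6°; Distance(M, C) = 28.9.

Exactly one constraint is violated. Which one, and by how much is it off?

Distance(M, C) = 28.9 — off by 4.40.

V = (0.00, 0.00) ✓; VJ at -140.4° ✓; |VJ| = 27.50 ✓; ∠VJD = 126.2° ✓; |JD| = 18.00 ✓; ∠JDA = 135.1° ✓; |DA| = 9.300 ✓; ∠(DA, AM) = 90.00° ✓; |AM| = 22.20 ✓; ∠AMC = 132.6° ✓; |MC| = 24.50 ✗.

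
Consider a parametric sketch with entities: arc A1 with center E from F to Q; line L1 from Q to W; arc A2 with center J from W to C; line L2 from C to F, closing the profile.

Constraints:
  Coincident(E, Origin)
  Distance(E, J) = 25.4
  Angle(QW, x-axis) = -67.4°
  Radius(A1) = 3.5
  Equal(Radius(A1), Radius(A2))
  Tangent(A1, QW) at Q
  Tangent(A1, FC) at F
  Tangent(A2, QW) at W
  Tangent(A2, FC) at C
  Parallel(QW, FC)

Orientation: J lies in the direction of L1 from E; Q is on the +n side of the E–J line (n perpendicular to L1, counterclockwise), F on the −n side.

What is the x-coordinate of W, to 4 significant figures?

12.99

The slot axis is L1's direction at -67.4°, so u = (cos -67.4°, sin -67.4°) = (0.3843, -0.9232) and n = (−sin -67.4°, cos -67.4°) = (0.9232, 0.3843). E is at the origin and J lies 25.4 along u from E, so J = 25.4·u = (9.761, -23.45). Tangency of A1 to both parallel lines with radius 3.5 puts Q and F at E ± 3.5·n: Q = (3.231, 1.345), F = (-3.231, -1.345). Equal radii place W and C the same way about J: W = J + 3.5·n = (12.99, -22.10), C = J − 3.5·n = (6.530, -24.79). So W.x = 12.99.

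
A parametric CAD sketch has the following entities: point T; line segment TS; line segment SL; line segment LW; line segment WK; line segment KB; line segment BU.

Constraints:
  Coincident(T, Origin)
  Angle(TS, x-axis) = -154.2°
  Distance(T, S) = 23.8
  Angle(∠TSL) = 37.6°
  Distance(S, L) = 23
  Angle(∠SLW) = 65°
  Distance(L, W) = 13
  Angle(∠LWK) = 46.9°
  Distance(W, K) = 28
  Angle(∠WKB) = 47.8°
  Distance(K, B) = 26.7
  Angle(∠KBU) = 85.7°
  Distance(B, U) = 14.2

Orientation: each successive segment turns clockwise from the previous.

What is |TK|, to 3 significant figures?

31.0

∠SLW = 65.0° gives LW at -51.6° from the x-axis; with |LW| = 13.0, W = (-3.05, 0.0190). ∠LWK = 46.9° gives WK at 175° from the x-axis; with |WK| = 28.0, K = (-31.0, 2.31). Then |TK| = |K − T| = 31.0.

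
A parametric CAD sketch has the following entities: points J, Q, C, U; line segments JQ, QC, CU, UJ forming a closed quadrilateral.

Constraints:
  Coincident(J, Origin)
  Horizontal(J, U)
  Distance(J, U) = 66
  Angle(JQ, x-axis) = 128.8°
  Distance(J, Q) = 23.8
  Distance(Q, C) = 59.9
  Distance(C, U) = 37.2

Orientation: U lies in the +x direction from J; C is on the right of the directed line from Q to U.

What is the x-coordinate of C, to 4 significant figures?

33.07

J is at the origin; J and U share the same y with |JU| = 66.0 and U in +x, so U = (66.0, 0). JQ runs at 128.8° with |JQ| = 23.8, so Q = (-14.91, 18.55). C is determined by |QC| = 59.9 and |CU| = 37.2 together: it lies at the intersection of circle(Q, 59.9) and circle(U, 37.2). With |QU| = 83.01, the foot of the radical line on QU is 54.78 from Q and the perpendicular offset is √(59.9² − 54.78²) = 24.23. Taking the right-of-QU solution: C = (33.07, -17.31).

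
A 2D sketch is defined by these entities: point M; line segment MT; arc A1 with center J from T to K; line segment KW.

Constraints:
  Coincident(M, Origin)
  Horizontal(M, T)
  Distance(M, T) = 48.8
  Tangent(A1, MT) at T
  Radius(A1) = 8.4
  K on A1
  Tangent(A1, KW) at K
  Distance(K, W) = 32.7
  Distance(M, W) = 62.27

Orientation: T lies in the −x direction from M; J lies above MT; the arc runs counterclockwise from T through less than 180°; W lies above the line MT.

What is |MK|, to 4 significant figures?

41.68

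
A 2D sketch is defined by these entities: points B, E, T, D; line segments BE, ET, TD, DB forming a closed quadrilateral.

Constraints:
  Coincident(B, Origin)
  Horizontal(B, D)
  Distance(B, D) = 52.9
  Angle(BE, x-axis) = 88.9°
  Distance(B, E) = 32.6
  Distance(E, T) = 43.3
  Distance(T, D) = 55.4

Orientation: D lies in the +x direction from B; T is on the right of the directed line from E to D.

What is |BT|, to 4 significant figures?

10.76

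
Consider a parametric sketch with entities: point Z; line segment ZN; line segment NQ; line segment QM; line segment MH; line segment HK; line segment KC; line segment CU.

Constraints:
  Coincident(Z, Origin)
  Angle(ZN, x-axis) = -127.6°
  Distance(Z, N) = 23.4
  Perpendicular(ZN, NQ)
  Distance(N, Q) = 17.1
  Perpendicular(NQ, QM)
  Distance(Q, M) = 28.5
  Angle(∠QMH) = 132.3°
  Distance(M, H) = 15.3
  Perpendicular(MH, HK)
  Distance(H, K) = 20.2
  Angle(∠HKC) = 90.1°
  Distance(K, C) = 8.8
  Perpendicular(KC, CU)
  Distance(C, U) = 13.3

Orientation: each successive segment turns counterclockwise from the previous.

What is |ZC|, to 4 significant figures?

5.632

Z is at the origin; ZN runs at -127.6° with length 23.4, so N = (-14.28, -18.54). ZN ⟂ NQ, so NQ runs at -37.60°; with |NQ| = 17.1, Q = (-0.7292, -28.97). NQ is perpendicular to QM, so QM runs at 52.40°; with |QM| = 28.5, M = (16.66, -6.393). ∠QMH = 132.3° gives MH at 100.1° from the x-axis; with |MH| = 15.3, H = (13.98, 8.670). MH is perpendicular to HK, so HK runs at -169.9°; with |HK| = 20.2, K = (-5.910, 5.128). ∠HKC = 90.1° gives KC at -80.00° from the x-axis; with |KC| = 8.8, C = (-4.382, -3.539). Then |ZC| = |C − Z| = 5.632.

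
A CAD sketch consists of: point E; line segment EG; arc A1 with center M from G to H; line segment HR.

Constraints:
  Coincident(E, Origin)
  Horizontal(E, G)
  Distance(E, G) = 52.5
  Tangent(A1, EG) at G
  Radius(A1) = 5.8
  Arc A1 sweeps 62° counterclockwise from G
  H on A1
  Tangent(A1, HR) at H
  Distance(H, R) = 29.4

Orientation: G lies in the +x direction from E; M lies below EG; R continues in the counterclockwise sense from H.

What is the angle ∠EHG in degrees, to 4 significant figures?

145.3°

E is at the origin; E and G share the same y with |EG| = 52.5 and G on the +x side, so G = (52.50, 0.000). Tangency of A1 to EG means the radius MG is perpendicular to EG, so M = G + (0, -5.8) = (52.50, -5.800). On A1, G sits at bearing 90° from M; a 62° counterclockwise sweep puts H at bearing 152°, so H = M + 5.8·(cos 152°, sin 152°) = (47.38, -3.077). Then cos ∠EHG = HE·HG / (|HE||HG|), giving 145.3°.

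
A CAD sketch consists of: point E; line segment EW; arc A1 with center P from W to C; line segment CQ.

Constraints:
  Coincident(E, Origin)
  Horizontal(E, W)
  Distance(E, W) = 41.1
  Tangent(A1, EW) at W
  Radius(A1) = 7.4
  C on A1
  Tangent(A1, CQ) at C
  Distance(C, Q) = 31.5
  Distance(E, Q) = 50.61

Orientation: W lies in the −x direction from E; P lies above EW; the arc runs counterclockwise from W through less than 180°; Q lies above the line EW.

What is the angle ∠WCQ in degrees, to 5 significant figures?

135.93°

E is at the origin; E and W share the same y with |EW| = 41.1 and W on the −x side, so W = (-41.100, 0.0000). Since A1 is tangent to EW there, PW ⟂ EW, so P = W + (0, 7.4) = (-41.100, 7.4000). Since PC ⟂ CQ (tangency), |PQ| = √(7.4² + 31.5²) = 32.358 regardless of where C sits on A1. So Q lies on both circle(E, 50.61) and circle(P, 32.358); the above-EW intersection is Q = (-32.681, 38.643). C is the foot of the tangent from Q: C = (-33.704, 7.1598).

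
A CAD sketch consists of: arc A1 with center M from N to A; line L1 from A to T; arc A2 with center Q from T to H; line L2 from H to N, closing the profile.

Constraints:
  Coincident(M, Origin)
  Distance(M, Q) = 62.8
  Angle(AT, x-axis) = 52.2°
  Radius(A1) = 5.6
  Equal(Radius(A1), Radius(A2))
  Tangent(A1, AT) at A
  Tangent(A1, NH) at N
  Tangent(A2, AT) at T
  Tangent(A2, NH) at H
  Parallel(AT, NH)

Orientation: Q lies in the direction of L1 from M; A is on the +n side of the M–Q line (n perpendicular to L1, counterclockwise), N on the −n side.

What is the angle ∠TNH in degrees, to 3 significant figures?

10.1°

The slot axis is L1's direction at 52.2°, so u = (cos 52.2°, sin 52.2°) = (0.613, 0.790) and n = (−sin 52.2°, cos 52.2°) = (-0.790, 0.613). M is at the origin and Q lies 62.8 along u from M, so Q = 62.8·u = (38.5, 49.6). Tangency of A1 to both parallel lines with radius 5.6 puts A and N at M ± 5.6·n: A = (-4.42, 3.43), N = (4.42, -3.43). Equal radii place T and H the same way about Q: T = Q + 5.6·n = (34.1, 53.1), H = Q − 5.6·n = (42.9, 46.2). Then cos ∠TNH = NT·NH / (|NT||NH|), giving 10.1°.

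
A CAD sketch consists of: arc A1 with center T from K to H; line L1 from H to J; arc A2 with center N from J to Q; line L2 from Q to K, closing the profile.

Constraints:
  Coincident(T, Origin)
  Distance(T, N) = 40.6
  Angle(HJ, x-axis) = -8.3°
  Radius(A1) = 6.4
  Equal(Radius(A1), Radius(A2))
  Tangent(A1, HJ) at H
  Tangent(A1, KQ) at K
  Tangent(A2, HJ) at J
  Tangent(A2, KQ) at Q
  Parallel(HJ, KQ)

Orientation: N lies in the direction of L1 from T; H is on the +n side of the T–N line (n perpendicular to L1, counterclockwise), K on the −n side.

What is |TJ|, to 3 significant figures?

41.1

The slot axis is L1's direction at -8.3°, so u = (cos -8.3°, sin -8.3°) = (0.990, -0.144) and n = (−sin -8.3°, cos -8.3°) = (0.144, 0.990). T is at the origin and N lies 40.6 along u from T, so N = 40.6·u = (40.2, -5.86). Tangency of A1 to both parallel lines with radius 6.4 puts H and K at T ± 6.4·n: H = (0.924, 6.33), K = (-0.924, -6.33). Equal radii place J and Q the same way about N: J = N + 6.4·n = (41.1, 0.472), Q = N − 6.4·n = (39.3, -12.2). Then |TJ| = |J − T| = 41.1.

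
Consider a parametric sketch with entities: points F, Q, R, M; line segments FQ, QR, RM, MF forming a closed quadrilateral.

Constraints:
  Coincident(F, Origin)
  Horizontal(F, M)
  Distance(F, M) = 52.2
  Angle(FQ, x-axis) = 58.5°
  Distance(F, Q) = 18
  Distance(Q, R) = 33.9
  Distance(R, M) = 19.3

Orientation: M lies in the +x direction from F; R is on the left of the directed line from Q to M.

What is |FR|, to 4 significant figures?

46.52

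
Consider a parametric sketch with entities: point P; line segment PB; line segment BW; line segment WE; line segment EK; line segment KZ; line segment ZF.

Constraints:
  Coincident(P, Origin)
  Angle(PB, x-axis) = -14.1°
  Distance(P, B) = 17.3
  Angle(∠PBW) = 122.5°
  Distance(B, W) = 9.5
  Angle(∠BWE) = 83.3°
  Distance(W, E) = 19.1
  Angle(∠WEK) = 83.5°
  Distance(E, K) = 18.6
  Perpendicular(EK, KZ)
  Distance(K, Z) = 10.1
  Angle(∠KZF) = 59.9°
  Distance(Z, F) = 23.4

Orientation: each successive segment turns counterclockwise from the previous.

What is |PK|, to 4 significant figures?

1.547

∠BWE = 83.3° gives WE at 140.1° from the x-axis; with |WE| = 19.1, E = (9.028, 14.56). ∠WEK = 83.5° gives EK at -123.4° from the x-axis; with |EK| = 18.6, K = (-1.211, -0.9637). Then |PK| = |K − P| = 1.547.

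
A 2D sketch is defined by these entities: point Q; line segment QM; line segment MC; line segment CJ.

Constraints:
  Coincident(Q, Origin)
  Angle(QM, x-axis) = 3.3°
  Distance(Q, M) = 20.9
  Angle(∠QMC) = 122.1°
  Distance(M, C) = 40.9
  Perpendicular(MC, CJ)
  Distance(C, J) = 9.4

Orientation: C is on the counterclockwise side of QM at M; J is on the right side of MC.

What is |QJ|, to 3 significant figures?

58.6

Q is at the origin; QM runs at 3.3° with length 20.9, so M = 20.9·(cos 3.3°, sin 3.3°) = (20.9, 1.20). ∠QMC = 122.1°, so MC runs at 3.3° + (180° − 122.1°) = 61.2° from the x-axis; with |MC| = 40.9, C = M + 40.9·(cos 61.2°, sin 61.2°) = (40.6, 37.0). The perpendicularity gives CJ at right angles to MC; with |CJ| = 9.4 on the right of MC, J = C + 9.4·(0.876, -0.482) = (48.8, 32.5). Then |QJ| = |J − Q| = 58.6.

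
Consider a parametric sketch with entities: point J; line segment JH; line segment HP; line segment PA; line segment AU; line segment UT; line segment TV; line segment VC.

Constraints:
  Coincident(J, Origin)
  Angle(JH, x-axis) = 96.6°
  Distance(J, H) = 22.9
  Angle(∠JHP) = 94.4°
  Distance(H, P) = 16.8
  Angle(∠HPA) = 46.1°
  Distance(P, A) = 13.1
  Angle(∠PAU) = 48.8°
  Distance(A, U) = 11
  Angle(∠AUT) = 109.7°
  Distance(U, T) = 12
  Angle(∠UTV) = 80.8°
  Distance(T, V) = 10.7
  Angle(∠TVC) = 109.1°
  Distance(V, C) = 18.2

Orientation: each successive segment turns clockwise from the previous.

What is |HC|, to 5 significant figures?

15.154

J is at the origin; JH runs at 96.6° with length 22.9, so H = (-2.6321, 22.748). ∠JHP = 94.4° gives HP at 11.000° from the x-axis; with |HP| = 16.8, P = (13.859, 25.954). ∠HPA = 46.1° gives PA at -122.90° from the x-axis; with |PA| = 13.1, A = (6.7437, 14.955). ∠PAU = 48.8° gives AU at 105.90° from the x-axis; with |AU| = 11.0, U = (3.7301, 25.534). ∠AUT = 109.7° gives UT at 35.600° from the x-axis; with |UT| = 12.0, T = (13.487, 32.519). ∠UTV = 80.8° gives TV at -63.600° from the x-axis; with |TV| = 10.7, V = (18.245, 22.935). ∠TVC = 109.1° gives VC at -134.50° from the x-axis; with |VC| = 18.2, C = (5.4884, 9.9542). Then |HC| = |C − H| = 15.154.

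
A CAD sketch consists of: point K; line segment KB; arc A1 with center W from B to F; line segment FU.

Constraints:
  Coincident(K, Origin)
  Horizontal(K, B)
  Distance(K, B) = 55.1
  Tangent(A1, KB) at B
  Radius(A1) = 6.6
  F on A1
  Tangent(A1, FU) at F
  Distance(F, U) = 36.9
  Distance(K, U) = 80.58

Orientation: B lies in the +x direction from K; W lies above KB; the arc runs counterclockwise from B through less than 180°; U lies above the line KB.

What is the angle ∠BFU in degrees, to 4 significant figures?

140.9°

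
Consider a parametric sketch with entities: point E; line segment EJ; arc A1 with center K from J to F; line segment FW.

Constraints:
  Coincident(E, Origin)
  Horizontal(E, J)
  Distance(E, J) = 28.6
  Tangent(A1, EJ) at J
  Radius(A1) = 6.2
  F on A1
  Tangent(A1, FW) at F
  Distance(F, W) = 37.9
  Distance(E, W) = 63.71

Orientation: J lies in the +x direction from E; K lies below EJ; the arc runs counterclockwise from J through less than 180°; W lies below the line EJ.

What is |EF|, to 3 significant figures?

26.7

Checks: |KF| = 6.200 ✓; ∠(KF, FW) = 90.00° ✓; |FW| = 37.90 ✓; |EW| = 63.71 ✓.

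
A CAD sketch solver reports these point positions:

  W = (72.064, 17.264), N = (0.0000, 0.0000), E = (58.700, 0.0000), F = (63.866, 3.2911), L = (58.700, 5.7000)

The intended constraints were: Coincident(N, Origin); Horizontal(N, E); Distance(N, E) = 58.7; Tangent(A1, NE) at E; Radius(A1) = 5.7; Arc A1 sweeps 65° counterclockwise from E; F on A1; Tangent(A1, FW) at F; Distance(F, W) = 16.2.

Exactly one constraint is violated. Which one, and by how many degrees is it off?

Tangent(A1, FW) at F — off by 5.40°.

N = (0.00, 0.00) ✓; N.y = 0.00, E.y = 0.00 ✓; |NE| = 58.70 ✓; ∠(LE, EN) = 90.00° ✓; |LE| = 5.700 ✓; bearing(L→F) − bearing(L→E) = 65.00° ✓; |LF| = 5.700 ✓; ∠(LF, FW) = 95.40° ✗; |FW| = 16.20 ✓.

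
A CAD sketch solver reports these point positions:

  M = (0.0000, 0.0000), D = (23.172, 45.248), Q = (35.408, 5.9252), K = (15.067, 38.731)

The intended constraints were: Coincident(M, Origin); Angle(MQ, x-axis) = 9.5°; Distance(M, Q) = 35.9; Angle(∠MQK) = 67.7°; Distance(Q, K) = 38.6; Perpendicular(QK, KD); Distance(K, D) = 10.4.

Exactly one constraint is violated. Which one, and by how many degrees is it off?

Perpendicular(QK, KD) — off by 7.00°.

M = (0.00, 0.00) ✓; MQ at 9.500° ✓; |MQ| = 35.90 ✓; ∠MQK = 67.70° ✓; |QK| = 38.60 ✓; ∠(QK, KD) = 83.00° ✗; |KD| = 10.40 ✓.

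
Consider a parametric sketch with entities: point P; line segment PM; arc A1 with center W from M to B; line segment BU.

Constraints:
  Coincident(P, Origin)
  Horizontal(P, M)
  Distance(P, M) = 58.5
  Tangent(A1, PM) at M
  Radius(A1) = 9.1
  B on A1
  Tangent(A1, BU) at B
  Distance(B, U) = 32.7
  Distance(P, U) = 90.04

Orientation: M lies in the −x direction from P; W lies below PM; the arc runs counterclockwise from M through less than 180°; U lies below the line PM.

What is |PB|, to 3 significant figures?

66.1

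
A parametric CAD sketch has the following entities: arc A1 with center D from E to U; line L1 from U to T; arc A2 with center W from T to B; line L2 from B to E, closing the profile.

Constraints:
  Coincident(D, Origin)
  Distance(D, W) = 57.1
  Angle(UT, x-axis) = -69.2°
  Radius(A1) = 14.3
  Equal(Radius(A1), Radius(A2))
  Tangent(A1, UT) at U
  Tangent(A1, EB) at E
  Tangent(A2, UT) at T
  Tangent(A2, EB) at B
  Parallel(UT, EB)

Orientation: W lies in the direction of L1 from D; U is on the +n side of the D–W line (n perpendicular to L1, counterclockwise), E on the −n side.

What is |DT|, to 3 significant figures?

58.9

The slot axis is L1's direction at -69.2°, so u = (cos -69.2°, sin -69.2°) = (0.355, -0.935) and n = (−sin -69.2°, cos -69.2°) = (0.935, 0.355). D is at the origin and W lies 57.1 along u from D, so W = 57.1·u = (20.3, -53.4). Tangency of A1 to both parallel lines with radius 14.3 puts U and E at D ± 14.3·n: U = (13.4, 5.08), E = (-13.4, -5.08). Equal radii place T and B the same way about W: T = W + 14.3·n = (33.6, -48.3), B = W − 14.3·n = (6.91, -58.5). Then |DT| = |T − D| = 58.9.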